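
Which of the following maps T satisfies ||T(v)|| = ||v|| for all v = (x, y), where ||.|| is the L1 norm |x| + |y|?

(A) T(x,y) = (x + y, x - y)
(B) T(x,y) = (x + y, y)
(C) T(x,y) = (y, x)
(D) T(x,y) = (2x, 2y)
C

A transformation preserves a norm if ||T(v)|| = ||v|| for every v; a single vector where the norm changes rules an option out.

(A) T(x,y) = (x + y, x - y): v = (1, 0) has norm |1| + |0| = 1, but T(v) = (1, 1) has norm 2 -- not preserved.
(B) T(x,y) = (x + y, y): v = (0, 1) has norm |0| + |1| = 1, but T(v) = (1, 1) has norm 2 -- not preserved.
(C) T(x,y) = (y, x): preserves the norm -- it only permutes the coordinates and/or flips signs, which leaves |x| + |y| unchanged.
(D) T(x,y) = (2x, 2y): v = (1, 0) has norm |1| + |0| = 1, but T(v) = (2, 0) has norm 2 -- not preserved.

Therefore the answer is (C).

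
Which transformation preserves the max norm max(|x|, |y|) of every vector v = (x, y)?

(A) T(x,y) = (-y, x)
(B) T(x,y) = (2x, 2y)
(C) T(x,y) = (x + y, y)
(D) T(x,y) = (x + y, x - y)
A

A transformation preserves a norm if ||T(v)|| = ||v|| for every v; a single vector where the norm changes rules an option out.

(A) T(x,y) = (-y, x): preserves the norm -- it only permutes the coordinates and/or flips signs, which leaves max(|x|, |y|) unchanged.
(B) T(x,y) = (2x, 2y): v = (1, 0) has norm max(|1|, |0|) = 1, but T(v) = (2, 0) has norm 2 -- not preserved.
(C) T(x,y) = (x + y, y): v = (1, 1) has norm max(|1|, |1|) = 1, but T(v) = (2, 1) has norm 2 -- not preserved.
(D) T(x,y) = (x + y, x - y): v = (1, 1) has norm max(|1|, |1|) = 1, but T(v) = (2, 0) has norm 2 -- not preserved.

Therefore the answer is (A).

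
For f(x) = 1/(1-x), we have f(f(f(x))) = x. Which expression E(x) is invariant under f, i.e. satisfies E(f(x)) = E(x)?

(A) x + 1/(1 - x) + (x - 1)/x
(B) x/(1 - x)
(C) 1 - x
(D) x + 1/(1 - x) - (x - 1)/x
A

Replace x by f(x) = 1/(1 - x) in each option and simplify. As a quick numerical cross-check, also compare E(3) with E(f(3)) = E(-1/2).

(A) x + 1/(1 - x) + (x - 1)/x  ->  (1/(1 - x)) + 1/(1 - (1/(1 - x))) + ((1/(1 - x)) - 1)/(1/(1 - x)), which simplifies back to x + 1/(1 - x) + (x - 1)/x; check: E(3) = 19/6, E(-1/2) = 19/6.   [invariant]
(B) x/(1 - x)  ->  (1/(1 - x))/(1 - (1/(1 - x))) = -1/x; check: E(3) = -3/2 but E(-1/2) = -1/3.   [not invariant]
(C) 1 - x  ->  1 - (1/(1 - x)) = x/(x - 1); check: E(3) = -2 but E(-1/2) = 3/2.   [not invariant]
(D) x + 1/(1 - x) - (x - 1)/x  ->  (1/(1 - x)) + 1/(1 - (1/(1 - x))) - ((1/(1 - x)) - 1)/(1/(1 - x)) = (x^2(1 - x) - x + (x - 1)^2)/(x(x - 1)); check: E(3) = 11/6 but E(-1/2) = -17/6.   [not invariant]

Only (A) is unchanged. Indeed f(f(x)) = 1/(1 - 1/(1-x)) = (1-x)/(-x) = (x-1)/x, so E(x) = x + f(x) + f(f(x)) is the sum over the whole 3-cycle; applying f just permutes the three terms cyclically (x -> f(x) -> f(f(x)) -> x), leaving the sum unchanged.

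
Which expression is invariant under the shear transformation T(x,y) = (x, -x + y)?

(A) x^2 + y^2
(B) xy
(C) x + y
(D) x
D

Under the shear T(x,y) = (x, -x + y):
Substitute the transformed coordinates into each option and compare with the original:
(A) x^2 + y^2  ->  (x)^2 + (-x + y)^2 = 2x^2 - 2xy + y^2   [differs from x^2 + y^2: not invariant]
(B) xy  ->  (x)(-x + y) = -x^2 + xy   [differs from xy: not invariant]
(C) x + y  ->  (x) + (-x + y) = y   [differs from x + y: not invariant]
(D) x  ->  (x) = x   [equals x: invariant]

Only option (D), x, is unchanged by the transformation.
A vertical shear moves points parallel to the y-axis, so the x-coordinate (and any function of x alone) is unchanged.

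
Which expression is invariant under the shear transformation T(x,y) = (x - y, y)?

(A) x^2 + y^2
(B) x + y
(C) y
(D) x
C

Under the shear T(x,y) = (x - y, y):
Substitute the transformed coordinates into each option and compare with the original:
(A) x^2 + y^2  ->  (x - y)^2 + (y)^2 = x^2 - 2xy + 2y^2   [differs from x^2 + y^2: not invariant]
(B) x + y  ->  (x - y) + (y) = x   [differs from x + y: not invariant]
(C) y  ->  (y) = y   [equals y: invariant]
(D) x  ->  (x - y) = x - y   [differs from x: not invariant]

Only option (C), y, is unchanged by the transformation.
A horizontal shear moves points parallel to the x-axis, so the y-coordinate (and any function of y alone) is unchanged.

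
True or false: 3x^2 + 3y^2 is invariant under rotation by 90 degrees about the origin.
True

Applying rotation by 90 degrees: x' = x*cos(90 degrees) - y*sin(90 degrees) = -y, y' = x*sin(90 degrees) + y*cos(90 degrees) = x

Substituting into 3x^2 + 3y^2:
3(-y)^2 + 3(x)^2
= 3x^2 + 3y^2

This equals the original expression 3x^2 + 3y^2, so it IS invariant.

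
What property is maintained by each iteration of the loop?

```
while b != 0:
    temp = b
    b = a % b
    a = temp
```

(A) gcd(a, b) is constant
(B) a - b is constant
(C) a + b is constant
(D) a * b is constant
A

A loop invariant must hold before the first iteration and be re-established by every execution of the body.

(A) gcd(a, b) is constant: One iteration replaces (a, b) by (b, a mod b). Since a mod b = a - q*b for an integer q, any common divisor of a and b divides b and a mod b, and conversely; hence gcd(b, a mod b) = gcd(a, b). For instance (34, 9) -> (9, 7) keeps gcd = 1. At exit b = 0 and a = gcd of the original inputs.

The other options fail:
(B) a - b is constant: e.g. (a, b) = (34, 9) -> (9, 7): the difference goes from 25 to 2.
(C) a + b is constant: e.g. (a, b) = (34, 9) -> (9, 7): the sum goes from 43 to 16.
(D) a * b is constant: e.g. (a, b) = (34, 9) -> (9, 7): the product goes from 306 to 63.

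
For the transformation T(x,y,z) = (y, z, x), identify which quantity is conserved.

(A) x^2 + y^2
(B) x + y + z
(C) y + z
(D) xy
B

Apply T(x,y,z) = (y, z, x) to each option, i.e. replace (x, y, z) by the transformed coordinates.
Substitute the transformed coordinates into each option and compare with the original:
(A) x^2 + y^2  ->  (y)^2 + (z)^2 = y^2 + z^2   [differs from x^2 + y^2: not invariant]
(B) x + y + z  ->  (y) + (z) + (x) = x + y + z   [equals x + y + z: invariant]
(C) y + z  ->  (z) + (x) = x + z   [differs from y + z: not invariant]
(D) xy  ->  (y)(z) = yz   [differs from xy: not invariant]

Only option (B), x + y + z, is unchanged by the transformation.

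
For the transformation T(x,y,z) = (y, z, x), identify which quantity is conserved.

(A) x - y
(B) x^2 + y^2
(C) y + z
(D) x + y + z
D

Apply T(x,y,z) = (y, z, x) to each option, i.e. replace (x, y, z) by the transformed coordinates.
Substitute the transformed coordinates into each option and compare with the original:
(A) x - y  ->  (y) - (z) = y - z   [differs from x - y: not invariant]
(B) x^2 + y^2  ->  (y)^2 + (z)^2 = y^2 + z^2   [differs from x^2 + y^2: not invariant]
(C) y + z  ->  (z) + (x) = x + z   [differs from y + z: not invariant]
(D) x + y + z  ->  (y) + (z) + (x) = x + y + z   [equals x + y + z: invariant]

Only option (D), x + y + z, is unchanged by the transformation.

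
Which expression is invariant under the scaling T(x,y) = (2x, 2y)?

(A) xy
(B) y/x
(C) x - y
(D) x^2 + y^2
B

Under the uniform scaling T(x,y) = (2x, 2y):
Substitute the transformed coordinates into each option and compare with the original:
(A) xy  ->  (2x)(2y) = 4xy   [differs from xy: not invariant]
(B) y/x  ->  (2y)/(2x) = y/x   [equals y/x: invariant]
(C) x - y  ->  (2x) - (2y) = 2x - 2y   [differs from x - y: not invariant]
(D) x^2 + y^2  ->  (2x)^2 + (2y)^2 = 4x^2 + 4y^2   [differs from x^2 + y^2: not invariant]

Only option (B), y/x, is unchanged by the transformation.
The common factor 2 cancels in a ratio of coordinates, while sums, products and sums of squares pick up factors of 2 or 4.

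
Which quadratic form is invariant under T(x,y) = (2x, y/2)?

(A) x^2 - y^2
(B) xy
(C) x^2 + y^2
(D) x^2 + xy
B

T multiplies x by 2 and divides y by 2.
Substitute the transformed coordinates into each option and compare with the original:
(A) x^2 - y^2  ->  (2x)^2 - (y/2)^2 = 4x^2 - y^2/4   [differs from x^2 - y^2: not invariant]
(B) xy  ->  (2x)(y/2) = xy   [equals xy: invariant]
(C) x^2 + y^2  ->  (2x)^2 + (y/2)^2 = 4x^2 + y^2/4   [differs from x^2 + y^2: not invariant]
(D) x^2 + xy  ->  (2x)^2 + (2x)(y/2) = 4x^2 + xy   [differs from x^2 + xy: not invariant]

Only option (B), xy, is unchanged by the transformation.
The factors 2 and 1/2 cancel only in the pure product xy.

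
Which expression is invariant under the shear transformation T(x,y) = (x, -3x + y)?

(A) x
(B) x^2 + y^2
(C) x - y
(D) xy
A

Under the shear T(x,y) = (x, -3x + y):
Substitute the transformed coordinates into each option and compare with the original:
(A) x  ->  (x) = x   [equals x: invariant]
(B) x^2 + y^2  ->  (x)^2 + (-3x + y)^2 = 10x^2 - 6xy + y^2   [differs from x^2 + y^2: not invariant]
(C) x - y  ->  (x) - (-3x + y) = 4x - y   [differs from x - y: not invariant]
(D) xy  ->  (x)(-3x + y) = -3x^2 + xy   [differs from xy: not invariant]

Only option (A), x, is unchanged by the transformation.
A vertical shear moves points parallel to the y-axis, so the x-coordinate (and any function of x alone) is unchanged.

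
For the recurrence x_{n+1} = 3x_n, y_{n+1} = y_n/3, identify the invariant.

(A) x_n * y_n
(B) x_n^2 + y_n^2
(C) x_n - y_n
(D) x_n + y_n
A

For the recurrence x_{n+1} = 3x_n, y_{n+1} = y_n/3:

x_{n+1} * y_{n+1} = (3x_n) * (y_n/3) = x_n * y_n
The product is conserved.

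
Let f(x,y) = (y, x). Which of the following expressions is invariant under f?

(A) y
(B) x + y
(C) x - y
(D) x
B

For f(x,y) = (y, x):
After applying f: x' = y, y' = x. So x' + y' = y + x = x + y.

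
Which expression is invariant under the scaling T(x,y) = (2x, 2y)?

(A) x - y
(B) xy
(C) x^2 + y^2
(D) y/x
D

Under the uniform scaling T(x,y) = (2x, 2y):
Substitute the transformed coordinates into each option and compare with the original:
(A) x - y  ->  (2x) - (2y) = 2x - 2y   [differs from x - y: not invariant]
(B) xy  ->  (2x)(2y) = 4xy   [differs from xy: not invariant]
(C) x^2 + y^2  ->  (2x)^2 + (2y)^2 = 4x^2 + 4y^2   [differs from x^2 + y^2: not invariant]
(D) y/x  ->  (2y)/(2x) = y/x   [equals y/x: invariant]

Only option (D), y/x, is unchanged by the transformation.
The common factor 2 cancels in a ratio of coordinates, while sums, products and sums of squares pick up factors of 2 or 4.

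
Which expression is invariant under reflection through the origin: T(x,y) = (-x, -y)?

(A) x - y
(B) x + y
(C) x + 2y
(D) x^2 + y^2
D

The map is reflection through the origin: T(x,y) = (-x, -y).
Substitute the transformed coordinates into each option and compare with the original:
(A) x - y  ->  (-x) - (-y) = -x + y   [differs from x - y: not invariant]
(B) x + y  ->  (-x) + (-y) = -x - y   [differs from x + y: not invariant]
(C) x + 2y  ->  (-x) + 2(-y) = -x - 2y   [differs from x + 2y: not invariant]
(D) x^2 + y^2  ->  (-x)^2 + (-y)^2 = x^2 + y^2   [equals x^2 + y^2: invariant]

Only option (D), x^2 + y^2, is unchanged by the transformation.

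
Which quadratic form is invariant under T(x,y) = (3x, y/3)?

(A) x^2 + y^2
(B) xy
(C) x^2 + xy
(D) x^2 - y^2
B

T multiplies x by 3 and divides y by 3.
Substitute the transformed coordinates into each option and compare with the original:
(A) x^2 + y^2  ->  (3x)^2 + (y/3)^2 = 9x^2 + y^2/9   [differs from x^2 + y^2: not invariant]
(B) xy  ->  (3x)(y/3) = xy   [equals xy: invariant]
(C) x^2 + xy  ->  (3x)^2 + (3x)(y/3) = 9x^2 + xy   [differs from x^2 + xy: not invariant]
(D) x^2 - y^2  ->  (3x)^2 - (y/3)^2 = 9x^2 - y^2/9   [differs from x^2 - y^2: not invariant]

Only option (B), xy, is unchanged by the transformation.
The factors 3 and 1/3 cancel only in the pure product xy.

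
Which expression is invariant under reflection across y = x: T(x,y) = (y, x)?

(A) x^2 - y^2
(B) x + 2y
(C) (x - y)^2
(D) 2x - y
C

The map is reflection across y = x: T(x,y) = (y, x).
Substitute the transformed coordinates into each option and compare with the original:
(A) x^2 - y^2  ->  (y)^2 - (x)^2 = -x^2 + y^2   [differs from x^2 - y^2: not invariant]
(B) x + 2y  ->  (y) + 2(x) = 2x + y   [differs from x + 2y: not invariant]
(C) (x - y)^2  ->  ((y) - (x))^2 = x^2 - 2xy + y^2   [equals (x - y)^2: invariant]
(D) 2x - y  ->  2(y) - (x) = -x + 2y   [differs from 2x - y: not invariant]

Only option (C), (x - y)^2, is unchanged by the transformation.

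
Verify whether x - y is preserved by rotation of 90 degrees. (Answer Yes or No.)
No

Applying rotation by 90 degrees: x' = x*cos(90 degrees) - y*sin(90 degrees) = -y, y' = x*sin(90 degrees) + y*cos(90 degrees) = x

Substituting into x - y:
(-y) - (x)
= -x - y

This differs from the original expression x - y, so it is NOT invariant.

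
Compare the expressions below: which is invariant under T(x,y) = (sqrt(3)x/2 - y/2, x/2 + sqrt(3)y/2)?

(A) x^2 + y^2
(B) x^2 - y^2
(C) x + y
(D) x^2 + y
A

An expression E(x,y) is invariant under T if E(T(x,y)) = E(x,y). Here T(x,y) = (sqrt(3)x/2 - y/2, x/2 + sqrt(3)y/2).
Substitute the transformed coordinates into each option and compare with the original:
(A) x^2 + y^2  ->  (sqrt(3)x/2 - y/2)^2 + (x/2 + sqrt(3)y/2)^2 = x^2 + y^2   [equals x^2 + y^2: invariant]
(B) x^2 - y^2  ->  (sqrt(3)x/2 - y/2)^2 - (x/2 + sqrt(3)y/2)^2 = x^2/2 - sqrt(3)xy - y^2/2   [differs from x^2 - y^2: not invariant]
(C) x + y  ->  (sqrt(3)x/2 - y/2) + (x/2 + sqrt(3)y/2) = x/2 + sqrt(3)x/2 - y/2 + sqrt(3)y/2   [differs from x + y: not invariant]
(D) x^2 + y  ->  (sqrt(3)x/2 - y/2)^2 + (x/2 + sqrt(3)y/2) = 3x^2/4 - sqrt(3)xy/2 + x/2 + y^2/4 + sqrt(3)y/2   [differs from x^2 + y: not invariant]

Only option (A), x^2 + y^2, is unchanged by the transformation.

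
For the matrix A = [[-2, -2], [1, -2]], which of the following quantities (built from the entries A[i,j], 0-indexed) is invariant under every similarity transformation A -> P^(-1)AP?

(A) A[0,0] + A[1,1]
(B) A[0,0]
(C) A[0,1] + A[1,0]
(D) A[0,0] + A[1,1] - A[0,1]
A

A[0,0] + A[1,1] is the trace of A. By the cyclic property of the trace, tr(P^(-1)AP) = tr(APP^(-1)) = tr(A), so it is the same for every matrix similar to A.

The other combinations are not similarity invariants. For example, take P = [[1, 1], [0, 1]] (det P = 1), so P^(-1) = [[1, -1], [0, 1]] and
B = P^(-1)AP = [[-3, -3], [1, -1]].
Evaluating each option on A and on B:
(A) A[0,0] + A[1,1]: -4 for A, -4 for B -> unchanged
(B) A[0,0]: -2 for A, -3 for B -> changes
(C) A[0,1] + A[1,0]: -1 for A, -2 for B -> changes
(D) A[0,0] + A[1,1] - A[0,1]: -2 for A, -1 for B -> changes

Only (A) A[0,0] + A[1,1] = -4 survives (and it does so for every P, not just this one), so it is the invariant.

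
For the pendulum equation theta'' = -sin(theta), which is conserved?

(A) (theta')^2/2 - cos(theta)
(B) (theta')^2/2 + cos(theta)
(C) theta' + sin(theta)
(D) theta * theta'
A

A first integral I satisfies dI/dt = 0 along every solution. Differentiate each option and use the equation of motion:
(A) d/dt[(theta')^2/2 - cos(theta)] = theta' theta'' + sin(theta) theta' = theta'(-sin(theta)) + theta' sin(theta) = 0
(B) d/dt[(theta')^2/2 + cos(theta)] = theta' theta'' - sin(theta) theta' = -2 theta' sin(theta), not identically 0
(C) d/dt[theta' + sin(theta)] = theta'' + cos(theta) theta' = -sin(theta) + theta' cos(theta), not identically 0
(D) d/dt[theta * theta'] = (theta')^2 + theta theta'' = (theta')^2 - theta sin(theta), not identically 0

Only (A) has zero time-derivative. This is the total energy: kinetic (theta')^2/2 plus potential -cos(theta).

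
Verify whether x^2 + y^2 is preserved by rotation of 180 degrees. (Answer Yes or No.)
Yes

Applying rotation by 180 degrees: x' = x*cos(180 degrees) - y*sin(180 degrees) = -x, y' = x*sin(180 degrees) + y*cos(180 degrees) = -y

Substituting into x^2 + y^2:
(-x)^2 + (-y)^2
= x^2 + y^2

This equals the original expression x^2 + y^2, so it IS invariant.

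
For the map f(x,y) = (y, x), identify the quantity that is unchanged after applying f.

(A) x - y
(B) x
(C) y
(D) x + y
D

For f(x,y) = (y, x):
After applying f: x' = y, y' = x. So x' + y' = y + x = x + y.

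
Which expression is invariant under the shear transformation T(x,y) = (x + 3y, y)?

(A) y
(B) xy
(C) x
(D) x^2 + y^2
A

Under the shear T(x,y) = (x + 3y, y):
Substitute the transformed coordinates into each option and compare with the original:
(A) y  ->  (y) = y   [equals y: invariant]
(B) xy  ->  (x + 3y)(y) = xy + 3y^2   [differs from xy: not invariant]
(C) x  ->  (x + 3y) = x + 3y   [differs from x: not invariant]
(D) x^2 + y^2  ->  (x + 3y)^2 + (y)^2 = x^2 + 6xy + 10y^2   [differs from x^2 + y^2: not invariant]

Only option (A), y, is unchanged by the transformation.
A horizontal shear moves points parallel to the x-axis, so the y-coordinate (and any function of y alone) is unchanged.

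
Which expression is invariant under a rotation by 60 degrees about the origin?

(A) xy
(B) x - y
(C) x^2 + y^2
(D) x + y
C

A rotation by 60 degrees sends (x, y) to (x/2 - sqrt(3)y/2, sqrt(3)x/2 + y/2).
Substitute the transformed coordinates into each option and compare with the original:
(A) xy  ->  (x/2 - sqrt(3)y/2)(sqrt(3)x/2 + y/2) = sqrt(3)x^2/4 - xy/2 - sqrt(3)y^2/4   [differs from xy: not invariant]
(B) x - y  ->  (x/2 - sqrt(3)y/2) - (sqrt(3)x/2 + y/2) = -sqrt(3)x/2 + x/2 - sqrt(3)y/2 - y/2   [differs from x - y: not invariant]
(C) x^2 + y^2  ->  (x/2 - sqrt(3)y/2)^2 + (sqrt(3)x/2 + y/2)^2 = x^2 + y^2   [equals x^2 + y^2: invariant]
(D) x + y  ->  (x/2 - sqrt(3)y/2) + (sqrt(3)x/2 + y/2) = x/2 + sqrt(3)x/2 - sqrt(3)y/2 + y/2   [differs from x + y: not invariant]

Only option (C), x^2 + y^2, is unchanged by the transformation.
Geometrically, x^2 + y^2 is the squared distance from the origin, which every rotation about the origin preserves.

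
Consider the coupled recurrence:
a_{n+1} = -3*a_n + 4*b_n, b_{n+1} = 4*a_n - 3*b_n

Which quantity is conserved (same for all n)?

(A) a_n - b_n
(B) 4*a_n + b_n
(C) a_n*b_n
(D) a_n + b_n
D

Replace a_n by a_{n+1} = -3*a_n + 4*b_n and b_n by b_{n+1} = 4*a_n - 3*b_n in each option and simplify:
(A) a_n - b_n  ->  (-3*a_n + 4*b_n) - (4*a_n - 3*b_n) = -7*a_n + 7*b_n   [not conserved]
(B) 4*a_n + b_n  ->  4*(-3*a_n + 4*b_n) + (4*a_n - 3*b_n) = -8*a_n + 13*b_n   [not conserved]
(C) a_n*b_n  ->  (-3*a_n + 4*b_n)*(4*a_n - 3*b_n) = -12*a_n^2 + 25*a_n*b_n - 12*b_n^2   [not conserved]
(D) a_n + b_n  ->  (-3*a_n + 4*b_n) + (4*a_n - 3*b_n) = a_n + b_n   [conserved]

Only (D) a_n + b_n returns to itself after one step, so it is the conserved quantity.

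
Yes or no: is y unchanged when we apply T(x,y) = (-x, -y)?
No

Substitute T(x,y) = (-x, -y) into the expression and compare with the original.

Original: y
After applying T: (-y) = -y

This differs from the original y (difference: -2y), so the expression is NOT invariant.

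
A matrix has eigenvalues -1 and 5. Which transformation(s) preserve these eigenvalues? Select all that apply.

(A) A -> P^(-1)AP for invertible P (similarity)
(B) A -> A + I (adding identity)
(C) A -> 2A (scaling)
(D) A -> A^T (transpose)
A and D

Eigenvalues are preserved by:
1. Similarity transformations: A -> P^(-1)AP (same characteristic polynomial)
2. Transpose: A^T has the same eigenvalues as A

Eigenvalues are NOT preserved by:
- Adding identity: eigenvalues become -1+1, 5+1
- Scaling: eigenvalues become -2, 10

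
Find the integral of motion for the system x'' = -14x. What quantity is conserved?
E = (x')^2 + 14x^2

Multiply the equation by x':
x' * x'' = -14x * x'
The left side is d/dt[(x')^2/2] and the right side is d/dt[-14x^2/2], so
d/dt[(x')^2/2 + 14x^2/2] = 0, i.e. (x')^2/2 + 14x^2/2 = constant.
Multiplying by 2, the integral of motion is E = (x')^2 + 14x^2.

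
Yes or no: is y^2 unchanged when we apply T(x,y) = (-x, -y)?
Yes

Substitute T(x,y) = (-x, -y) into the expression and compare with the original.

Original: y^2
After applying T: (-y)^2 = y^2

This is identical to the original y^2, so the expression is invariant.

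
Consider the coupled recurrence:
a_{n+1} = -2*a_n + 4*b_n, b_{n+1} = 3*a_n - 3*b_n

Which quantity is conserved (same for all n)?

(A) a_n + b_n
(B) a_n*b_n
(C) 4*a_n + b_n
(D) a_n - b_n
A

Replace a_n by a_{n+1} = -2*a_n + 4*b_n and b_n by b_{n+1} = 3*a_n - 3*b_n in each option and simplify:
(A) a_n + b_n  ->  (-2*a_n + 4*b_n) + (3*a_n - 3*b_n) = a_n + b_n   [conserved]
(B) a_n*b_n  ->  (-2*a_n + 4*b_n)*(3*a_n - 3*b_n) = -6*a_n^2 + 18*a_n*b_n - 12*b_n^2   [not conserved]
(C) 4*a_n + b_n  ->  4*(-2*a_n + 4*b_n) + (3*a_n - 3*b_n) = -5*a_n + 13*b_n   [not conserved]
(D) a_n - b_n  ->  (-2*a_n + 4*b_n) - (3*a_n - 3*b_n) = -5*a_n + 7*b_n   [not conserved]

Only (A) a_n + b_n returns to itself after one step, so it is the conserved quantity.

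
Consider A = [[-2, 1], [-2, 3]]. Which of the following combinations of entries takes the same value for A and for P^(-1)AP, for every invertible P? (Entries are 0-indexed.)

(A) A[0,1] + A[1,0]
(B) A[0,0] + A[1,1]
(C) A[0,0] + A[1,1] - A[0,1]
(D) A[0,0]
B

A[0,0] + A[1,1] is the trace of A. By the cyclic property of the trace, tr(P^(-1)AP) = tr(APP^(-1)) = tr(A), so it is the same for every matrix similar to A.

The other combinations are not similarity invariants. For example, take P = [[1, -1], [0, 1]] (det P = 1), so P^(-1) = [[1, 1], [0, 1]] and
B = P^(-1)AP = [[-4, 8], [-2, 5]].
Evaluating each option on A and on B:
(A) A[0,1] + A[1,0]: -1 for A, 6 for B -> changes
(B) A[0,0] + A[1,1]: 1 for A, 1 for B -> unchanged
(C) A[0,0] + A[1,1] - A[0,1]: 0 for A, -7 for B -> changes
(D) A[0,0]: -2 for A, -4 for B -> changes

Only (B) A[0,0] + A[1,1] = 1 survives (and it does so for every P, not just this one), so it is the invariant.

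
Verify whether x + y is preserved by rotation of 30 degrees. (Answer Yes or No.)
No

Applying rotation by 30 degrees: x' = x*cos(30 degrees) - y*sin(30 degrees) = sqrt(3)x/2 - y/2, y' = x*sin(30 degrees) + y*cos(30 degrees) = x/2 + sqrt(3)y/2

Substituting into x + y:
(sqrt(3)x/2 - y/2) + (x/2 + sqrt(3)y/2)
= x/2 + sqrt(3)x/2 - y/2 + sqrt(3)y/2

This differs from the original expression x + y, so it is NOT invariant.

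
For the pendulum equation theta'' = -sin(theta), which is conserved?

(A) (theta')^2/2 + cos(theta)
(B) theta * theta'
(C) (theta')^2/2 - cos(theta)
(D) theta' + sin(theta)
C

A first integral I satisfies dI/dt = 0 along every solution. Differentiate each option and use the equation of motion:
(A) d/dt[(theta')^2/2 + cos(theta)] = theta' theta'' - sin(theta) theta' = -2 theta' sin(theta), not identically 0
(B) d/dt[theta * theta'] = (theta')^2 + theta theta'' = (theta')^2 - theta sin(theta), not identically 0
(C) d/dt[(theta')^2/2 - cos(theta)] = theta' theta'' + sin(theta) theta' = theta'(-sin(theta)) + theta' sin(theta) = 0
(D) d/dt[theta' + sin(theta)] = theta'' + cos(theta) theta' = -sin(theta) + theta' cos(theta), not identically 0

Only (C) has zero time-derivative. This is the total energy: kinetic (theta')^2/2 plus potential -cos(theta).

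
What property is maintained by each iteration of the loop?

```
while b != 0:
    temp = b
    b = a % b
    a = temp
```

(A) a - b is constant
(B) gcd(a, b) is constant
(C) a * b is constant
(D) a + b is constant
B

A loop invariant must hold before the first iteration and be re-established by every execution of the body.

(B) gcd(a, b) is constant: One iteration replaces (a, b) by (b, a mod b). Since a mod b = a - q*b for an integer q, any common divisor of a and b divides b and a mod b, and conversely; hence gcd(b, a mod b) = gcd(a, b). For instance (27, 4) -> (4, 3) keeps gcd = 1. At exit b = 0 and a = gcd of the original inputs.

The other options fail:
(A) a - b is constant: e.g. (a, b) = (27, 4) -> (4, 3): the difference goes from 23 to 1.
(C) a * b is constant: e.g. (a, b) = (27, 4) -> (4, 3): the product goes from 108 to 12.
(D) a + b is constant: e.g. (a, b) = (27, 4) -> (4, 3): the sum goes from 31 to 7.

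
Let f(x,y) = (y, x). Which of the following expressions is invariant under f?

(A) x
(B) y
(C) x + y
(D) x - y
C

For f(x,y) = (y, x):
After applying f: x' = y, y' = x. So x' + y' = y + x = x + y.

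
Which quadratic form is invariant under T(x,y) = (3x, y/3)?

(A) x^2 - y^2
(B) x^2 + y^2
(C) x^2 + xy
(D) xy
D

T multiplies x by 3 and divides y by 3.
Substitute the transformed coordinates into each option and compare with the original:
(A) x^2 - y^2  ->  (3x)^2 - (y/3)^2 = 9x^2 - y^2/9   [differs from x^2 - y^2: not invariant]
(B) x^2 + y^2  ->  (3x)^2 + (y/3)^2 = 9x^2 + y^2/9   [differs from x^2 + y^2: not invariant]
(C) x^2 + xy  ->  (3x)^2 + (3x)(y/3) = 9x^2 + xy   [differs from x^2 + xy: not invariant]
(D) xy  ->  (3x)(y/3) = xy   [equals xy: invariant]

Only option (D), xy, is unchanged by the transformation.
The factors 3 and 1/3 cancel only in the pure product xy.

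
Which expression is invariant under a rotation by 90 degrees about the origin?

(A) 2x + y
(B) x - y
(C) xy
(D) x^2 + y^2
D

A rotation by 90 degrees sends (x, y) to (-y, x).
Substitute the transformed coordinates into each option and compare with the original:
(A) 2x + y  ->  2(-y) + (x) = x - 2y   [differs from 2x + y: not invariant]
(B) x - y  ->  (-y) - (x) = -x - y   [differs from x - y: not invariant]
(C) xy  ->  (-y)(x) = -xy   [differs from xy: not invariant]
(D) x^2 + y^2  ->  (-y)^2 + (x)^2 = x^2 + y^2   [equals x^2 + y^2: invariant]

Only option (D), x^2 + y^2, is unchanged by the transformation.
Geometrically, x^2 + y^2 is the squared distance from the origin, which every rotation about the origin preserves.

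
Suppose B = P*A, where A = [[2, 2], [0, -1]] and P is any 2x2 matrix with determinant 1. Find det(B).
-2

By the multiplicative property of determinants, det(B) = det(P*A) = det(P) * det(A) = det(A),
so the determinant is invariant under multiplication by any determinant-1 matrix; we just need det(A).

det(A) = (2)(-1) - (2)(0) = -2 - 0 = -2

Therefore det(B) = 1 * (-2) = -2.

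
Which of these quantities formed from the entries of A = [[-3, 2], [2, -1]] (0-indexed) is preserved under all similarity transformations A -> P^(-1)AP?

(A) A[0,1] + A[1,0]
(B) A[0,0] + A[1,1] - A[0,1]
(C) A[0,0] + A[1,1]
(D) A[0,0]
C

A[0,0] + A[1,1] is the trace of A. By the cyclic property of the trace, tr(P^(-1)AP) = tr(APP^(-1)) = tr(A), so it is the same for every matrix similar to A.

The other combinations are not similarity invariants. For example, take P = [[2, 1], [1, 1]] (det P = 1), so P^(-1) = [[1, -1], [-1, 2]] and
B = P^(-1)AP = [[-7, -2], [10, 3]].
Evaluating each option on A and on B:
(A) A[0,1] + A[1,0]: 4 for A, 8 for B -> changes
(B) A[0,0] + A[1,1] - A[0,1]: -6 for A, -2 for B -> changes
(C) A[0,0] + A[1,1]: -4 for A, -4 for B -> unchanged
(D) A[0,0]: -3 for A, -7 for B -> changes

Only (C) A[0,0] + A[1,1] = -4 survives (and it does so for every P, not just this one), so it is the invariant.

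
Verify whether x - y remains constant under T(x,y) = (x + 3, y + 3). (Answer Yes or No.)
Yes

Substitute T(x,y) = (x + 3, y + 3) into the expression and compare with the original.

Original: x - y
After applying T: (x + 3) - (y + 3) = x - y

This is identical to the original x - y, so the expression is invariant.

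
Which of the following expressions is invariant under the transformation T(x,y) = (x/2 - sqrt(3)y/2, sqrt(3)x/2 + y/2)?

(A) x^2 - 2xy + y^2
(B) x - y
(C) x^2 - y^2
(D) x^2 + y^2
D

An expression E(x,y) is invariant under T if E(T(x,y)) = E(x,y). Here T(x,y) = (x/2 - sqrt(3)y/2, sqrt(3)x/2 + y/2).
Substitute the transformed coordinates into each option and compare with the original:
(A) x^2 - 2xy + y^2  ->  (x/2 - sqrt(3)y/2)^2 - 2(x/2 - sqrt(3)y/2)(sqrt(3)x/2 + y/2) + (sqrt(3)x/2 + y/2)^2 = -sqrt(3)x^2/2 + x^2 + xy + sqrt(3)y^2/2 + y^2   [differs from x^2 - 2xy + y^2: not invariant]
(B) x - y  ->  (x/2 - sqrt(3)y/2) - (sqrt(3)x/2 + y/2) = -sqrt(3)x/2 + x/2 - sqrt(3)y/2 - y/2   [differs from x - y: not invariant]
(C) x^2 - y^2  ->  (x/2 - sqrt(3)y/2)^2 - (sqrt(3)x/2 + y/2)^2 = -x^2/2 - sqrt(3)xy + y^2/2   [differs from x^2 - y^2: not invariant]
(D) x^2 + y^2  ->  (x/2 - sqrt(3)y/2)^2 + (sqrt(3)x/2 + y/2)^2 = x^2 + y^2   [equals x^2 + y^2: invariant]

Only option (D), x^2 + y^2, is unchanged by the transformation.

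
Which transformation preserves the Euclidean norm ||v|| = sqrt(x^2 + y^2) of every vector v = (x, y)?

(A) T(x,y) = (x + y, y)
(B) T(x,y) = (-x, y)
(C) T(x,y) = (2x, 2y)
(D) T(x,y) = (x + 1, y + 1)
B

A transformation preserves a norm if ||T(v)|| = ||v|| for every v; a single vector where the norm changes rules an option out.

(A) T(x,y) = (x + y, y): v = (0, 1) has norm sqrt((0)^2 + (1)^2) = 1, but T(v) = (1, 1) has norm sqrt(2) -- not preserved.
(B) T(x,y) = (-x, y): preserves the norm -- it is an orthogonal map (a rotation/reflection), and (-x)^2 + (y)^2 simplifies to x^2 + y^2.
(C) T(x,y) = (2x, 2y): v = (1, 0) has norm sqrt((1)^2 + (0)^2) = 1, but T(v) = (2, 0) has norm 2 -- not preserved.
(D) T(x,y) = (x + 1, y + 1): v = (1, 0) has norm sqrt((1)^2 + (0)^2) = 1, but T(v) = (2, 1) has norm sqrt(5) -- not preserved.

Therefore the answer is (B).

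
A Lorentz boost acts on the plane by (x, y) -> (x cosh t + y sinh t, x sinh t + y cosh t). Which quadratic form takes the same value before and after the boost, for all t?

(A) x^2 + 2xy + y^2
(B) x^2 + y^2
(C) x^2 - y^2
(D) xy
C

Write x' = x cosh t + y sinh t, y' = x sinh t + y cosh t and substitute into each option:
(A) x^2 + 2xy + y^2: (x' + y')^2 with x' + y' = (x + y)(cosh t + sinh t) = (x + y)e^t, so it becomes (x + y)^2 e^(2t)   [not invariant for t != 0]
(B) x^2 + y^2: (x cosh t + y sinh t)^2 + (x sinh t + y cosh t)^2 = (x^2 + y^2)(cosh^2 t + sinh^2 t) + 4xy sinh t cosh t = (x^2 + y^2) cosh 2t + 2xy sinh 2t   [not invariant for t != 0]
(C) x^2 - y^2: (x cosh t + y sinh t)^2 - (x sinh t + y cosh t)^2 = x^2(cosh^2 t - sinh^2 t) + 2xy(cosh t sinh t - sinh t cosh t) + y^2(sinh^2 t - cosh^2 t) = x^2 - y^2   [invariant, using cosh^2 t - sinh^2 t = 1]
(D) xy: (x cosh t + y sinh t)(x sinh t + y cosh t) = xy(cosh^2 t + sinh^2 t) + (x^2 + y^2) sinh t cosh t = xy cosh 2t + (x^2 + y^2)(sinh 2t)/2   [not invariant for t != 0]

Only (C) x^2 - y^2 is unchanged; it is the Minkowski form preserved by Lorentz boosts, just as x^2 + y^2 is preserved by ordinary rotations.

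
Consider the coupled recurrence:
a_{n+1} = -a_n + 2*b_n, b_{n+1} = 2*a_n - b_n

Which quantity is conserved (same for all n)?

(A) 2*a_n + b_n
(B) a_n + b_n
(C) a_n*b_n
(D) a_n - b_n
B

Replace a_n by a_{n+1} = -a_n + 2*b_n and b_n by b_{n+1} = 2*a_n - b_n in each option and simplify:
(A) 2*a_n + b_n  ->  2*(-a_n + 2*b_n) + (2*a_n - b_n) = 3*b_n   [not conserved]
(B) a_n + b_n  ->  (-a_n + 2*b_n) + (2*a_n - b_n) = a_n + b_n   [conserved]
(C) a_n*b_n  ->  (-a_n + 2*b_n)*(2*a_n - b_n) = -2*a_n^2 + 5*a_n*b_n - 2*b_n^2   [not conserved]
(D) a_n - b_n  ->  (-a_n + 2*b_n) - (2*a_n - b_n) = -3*a_n + 3*b_n   [not conserved]

Only (B) a_n + b_n returns to itself after one step, so it is the conserved quantity.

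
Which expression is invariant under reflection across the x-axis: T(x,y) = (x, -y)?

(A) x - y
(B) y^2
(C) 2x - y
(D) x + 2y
B

The map is reflection across the x-axis: T(x,y) = (x, -y).
Substitute the transformed coordinates into each option and compare with the original:
(A) x - y  ->  (x) - (-y) = x + y   [differs from x - y: not invariant]
(B) y^2  ->  (-y)^2 = y^2   [equals y^2: invariant]
(C) 2x - y  ->  2(x) - (-y) = 2x + y   [differs from 2x - y: not invariant]
(D) x + 2y  ->  (x) + 2(-y) = x - 2y   [differs from x + 2y: not invariant]

Only option (B), y^2, is unchanged by the transformation.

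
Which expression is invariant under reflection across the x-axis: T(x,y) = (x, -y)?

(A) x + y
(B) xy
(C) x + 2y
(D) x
D

The map is reflection across the x-axis: T(x,y) = (x, -y).
Substitute the transformed coordinates into each option and compare with the original:
(A) x + y  ->  (x) + (-y) = x - y   [differs from x + y: not invariant]
(B) xy  ->  (x)(-y) = -xy   [differs from xy: not invariant]
(C) x + 2y  ->  (x) + 2(-y) = x - 2y   [differs from x + 2y: not invariant]
(D) x  ->  (x) = x   [equals x: invariant]

Only option (D), x, is unchanged by the transformation.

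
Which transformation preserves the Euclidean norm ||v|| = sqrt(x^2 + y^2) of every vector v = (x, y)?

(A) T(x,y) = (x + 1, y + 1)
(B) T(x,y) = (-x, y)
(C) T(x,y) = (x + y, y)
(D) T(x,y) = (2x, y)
B

A transformation preserves a norm if ||T(v)|| = ||v|| for every v; a single vector where the norm changes rules an option out.

(A) T(x,y) = (x + 1, y + 1): v = (1, 0) has norm sqrt((1)^2 + (0)^2) = 1, but T(v) = (2, 1) has norm sqrt(5) -- not preserved.
(B) T(x,y) = (-x, y): preserves the norm -- it is an orthogonal map (a rotation/reflection), and (-x)^2 + (y)^2 simplifies to x^2 + y^2.
(C) T(x,y) = (x + y, y): v = (0, 1) has norm sqrt((0)^2 + (1)^2) = 1, but T(v) = (1, 1) has norm sqrt(2) -- not preserved.
(D) T(x,y) = (2x, y): v = (1, 0) has norm sqrt((1)^2 + (0)^2) = 1, but T(v) = (2, 0) has norm 2 -- not preserved.

Therefore the answer is (B).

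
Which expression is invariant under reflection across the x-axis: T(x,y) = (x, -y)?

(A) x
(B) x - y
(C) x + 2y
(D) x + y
A

The map is reflection across the x-axis: T(x,y) = (x, -y).
Substitute the transformed coordinates into each option and compare with the original:
(A) x  ->  (x) = x   [equals x: invariant]
(B) x - y  ->  (x) - (-y) = x + y   [differs from x - y: not invariant]
(C) x + 2y  ->  (x) + 2(-y) = x - 2y   [differs from x + 2y: not invariant]
(D) x + y  ->  (x) + (-y) = x - y   [differs from x + y: not invariant]

Only option (A), x, is unchanged by the transformation.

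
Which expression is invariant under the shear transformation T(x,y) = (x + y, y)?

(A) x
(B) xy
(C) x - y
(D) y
D

Under the shear T(x,y) = (x + y, y):
Substitute the transformed coordinates into each option and compare with the original:
(A) x  ->  (x + y) = x + y   [differs from x: not invariant]
(B) xy  ->  (x + y)(y) = xy + y^2   [differs from xy: not invariant]
(C) x - y  ->  (x + y) - (y) = x   [differs from x - y: not invariant]
(D) y  ->  (y) = y   [equals y: invariant]

Only option (D), y, is unchanged by the transformation.
A horizontal shear moves points parallel to the x-axis, so the y-coordinate (and any function of y alone) is unchanged.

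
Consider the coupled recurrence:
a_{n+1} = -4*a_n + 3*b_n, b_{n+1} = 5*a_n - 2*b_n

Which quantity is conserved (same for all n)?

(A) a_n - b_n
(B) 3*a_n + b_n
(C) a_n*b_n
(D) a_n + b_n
D

Replace a_n by a_{n+1} = -4*a_n + 3*b_n and b_n by b_{n+1} = 5*a_n - 2*b_n in each option and simplify:
(A) a_n - b_n  ->  (-4*a_n + 3*b_n) - (5*a_n - 2*b_n) = -9*a_n + 5*b_n   [not conserved]
(B) 3*a_n + b_n  ->  3*(-4*a_n + 3*b_n) + (5*a_n - 2*b_n) = -7*a_n + 7*b_n   [not conserved]
(C) a_n*b_n  ->  (-4*a_n + 3*b_n)*(5*a_n - 2*b_n) = -20*a_n^2 + 23*a_n*b_n - 6*b_n^2   [not conserved]
(D) a_n + b_n  ->  (-4*a_n + 3*b_n) + (5*a_n - 2*b_n) = a_n + b_n   [conserved]

Only (D) a_n + b_n returns to itself after one step, so it is the conserved quantity.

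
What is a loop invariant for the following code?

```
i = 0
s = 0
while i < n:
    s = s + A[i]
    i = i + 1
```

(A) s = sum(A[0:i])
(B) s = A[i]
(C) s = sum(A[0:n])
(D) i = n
A

A loop invariant must hold before the first iteration and be re-established by every execution of the body.

(A) s = sum(A[0:i]): Initially i = 0 and s = 0 = sum of the empty slice A[0:0]. If s = sum(A[0:i]) holds at the top of an iteration, the body sets s to sum(A[0:i]) + A[i] = sum(A[0:i+1]) and then i to i+1, so s = sum(A[0:i]) holds again. At exit i = n, giving s = sum(A[0:n]).

The other options fail:
(B) s = A[i]: after the first iteration s = A[0] but i = 1, so s = A[i] compares s with the wrong element (and fails in general).
(C) s = sum(A[0:n]): false before the loop (s = 0, not the full sum) -- it only becomes true at exit.
(D) i = n: false initially (i = 0); it is the exit condition, not an invariant.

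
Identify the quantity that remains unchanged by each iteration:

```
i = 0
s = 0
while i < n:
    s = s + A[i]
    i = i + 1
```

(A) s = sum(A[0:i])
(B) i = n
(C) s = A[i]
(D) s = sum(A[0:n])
A

A loop invariant must hold before the first iteration and be re-established by every execution of the body.

(A) s = sum(A[0:i]): Initially i = 0 and s = 0 = sum of the empty slice A[0:0]. If s = sum(A[0:i]) holds at the top of an iteration, the body sets s to sum(A[0:i]) + A[i] = sum(A[0:i+1]) and then i to i+1, so s = sum(A[0:i]) holds again. At exit i = n, giving s = sum(A[0:n]).

The other options fail:
(B) i = n: false initially (i = 0); it is the exit condition, not an invariant.
(C) s = A[i]: after the first iteration s = A[0] but i = 1, so s = A[i] compares s with the wrong element (and fails in general).
(D) s = sum(A[0:n]): false before the loop (s = 0, not the full sum) -- it only becomes true at exit.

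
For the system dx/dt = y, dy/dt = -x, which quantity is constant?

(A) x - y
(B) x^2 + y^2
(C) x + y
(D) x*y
B

A first integral I satisfies dI/dt = 0 along every solution. Differentiate each option and use the equation of motion:
(A) d/dt[x - y] = y - (-x) = x + y, not identically 0
(B) d/dt[x^2 + y^2] = 2x*dx/dt + 2y*dy/dt = 2x*y + 2y*(-x) = 0
(C) d/dt[x + y] = y + (-x) = y - x, not identically 0
(D) d/dt[x*y] = (dx/dt)y + x(dy/dt) = y^2 - x^2, not identically 0

Only (B) has zero time-derivative. So x^2 + y^2 (the squared radius; trajectories are circles) is the conserved quantity.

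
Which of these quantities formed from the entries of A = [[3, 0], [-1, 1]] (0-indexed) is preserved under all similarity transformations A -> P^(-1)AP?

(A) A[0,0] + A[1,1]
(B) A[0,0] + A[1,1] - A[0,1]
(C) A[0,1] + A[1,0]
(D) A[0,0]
A

A[0,0] + A[1,1] is the trace of A. By the cyclic property of the trace, tr(P^(-1)AP) = tr(APP^(-1)) = tr(A), so it is the same for every matrix similar to A.

The other combinations are not similarity invariants. For example, take P = [[1, -1], [0, 1]] (det P = 1), so P^(-1) = [[1, 1], [0, 1]] and
B = P^(-1)AP = [[2, -1], [-1, 2]].
Evaluating each option on A and on B:
(A) A[0,0] + A[1,1]: 4 for A, 4 for B -> unchanged
(B) A[0,0] + A[1,1] - A[0,1]: 4 for A, 5 for B -> changes
(C) A[0,1] + A[1,0]: -1 for A, -2 for B -> changes
(D) A[0,0]: 3 for A, 2 for B -> changes

Only (A) A[0,0] + A[1,1] = 4 survives (and it does so for every P, not just this one), so it is the invariant.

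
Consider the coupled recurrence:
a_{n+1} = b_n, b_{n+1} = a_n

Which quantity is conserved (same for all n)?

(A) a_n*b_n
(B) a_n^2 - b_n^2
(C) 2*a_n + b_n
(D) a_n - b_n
A

Replace a_n by a_{n+1} = b_n and b_n by b_{n+1} = a_n in each option and simplify:
(A) a_n*b_n  ->  (b_n)*(a_n) = a_n*b_n   [conserved]
(B) a_n^2 - b_n^2  ->  (b_n)^2 - (a_n)^2 = -a_n^2 + b_n^2   [not conserved]
(C) 2*a_n + b_n  ->  2*(b_n) + (a_n) = a_n + 2*b_n   [not conserved]
(D) a_n - b_n  ->  (b_n) - (a_n) = -a_n + b_n   [not conserved]

Only (A) a_n*b_n returns to itself after one step, so it is the conserved quantity.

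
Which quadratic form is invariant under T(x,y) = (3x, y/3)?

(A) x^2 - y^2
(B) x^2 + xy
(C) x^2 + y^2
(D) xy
D

T multiplies x by 3 and divides y by 3.
Substitute the transformed coordinates into each option and compare with the original:
(A) x^2 - y^2  ->  (3x)^2 - (y/3)^2 = 9x^2 - y^2/9   [differs from x^2 - y^2: not invariant]
(B) x^2 + xy  ->  (3x)^2 + (3x)(y/3) = 9x^2 + xy   [differs from x^2 + xy: not invariant]
(C) x^2 + y^2  ->  (3x)^2 + (y/3)^2 = 9x^2 + y^2/9   [differs from x^2 + y^2: not invariant]
(D) xy  ->  (3x)(y/3) = xy   [equals xy: invariant]

Only option (D), xy, is unchanged by the transformation.
The factors 3 and 1/3 cancel only in the pure product xy.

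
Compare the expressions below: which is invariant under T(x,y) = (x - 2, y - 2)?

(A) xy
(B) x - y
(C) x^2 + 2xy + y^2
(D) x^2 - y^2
B

An expression E(x,y) is invariant under T if E(T(x,y)) = E(x,y). Here T(x,y) = (x - 2, y - 2).
Substitute the transformed coordinates into each option and compare with the original:
(A) xy  ->  (x - 2)(y - 2) = xy - 2x - 2y + 4   [differs from xy: not invariant]
(B) x - y  ->  (x - 2) - (y - 2) = x - y   [equals x - y: invariant]
(C) x^2 + 2xy + y^2  ->  (x - 2)^2 + 2(x - 2)(y - 2) + (y - 2)^2 = x^2 + 2xy - 8x + y^2 - 8y + 16   [differs from x^2 + 2xy + y^2: not invariant]
(D) x^2 - y^2  ->  (x - 2)^2 - (y - 2)^2 = x^2 - 4x - y^2 + 4y   [differs from x^2 - y^2: not invariant]

Only option (B), x - y, is unchanged by the transformation.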